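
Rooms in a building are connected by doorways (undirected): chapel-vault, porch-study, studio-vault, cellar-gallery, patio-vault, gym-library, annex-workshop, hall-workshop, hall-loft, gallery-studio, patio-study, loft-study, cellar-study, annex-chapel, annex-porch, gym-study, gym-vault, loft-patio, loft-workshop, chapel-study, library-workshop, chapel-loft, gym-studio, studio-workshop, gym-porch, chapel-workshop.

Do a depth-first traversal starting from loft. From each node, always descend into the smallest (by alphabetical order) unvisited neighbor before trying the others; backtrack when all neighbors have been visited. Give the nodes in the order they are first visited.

Visit loft
loft → chapel
chapel → annex
annex → porch
porch → gym
gym → library
library → workshop
workshop → hall
workshop → studio
studio → gallery
gallery → cellar
cellar → study
study → patio
patio → vault

loft chapel annex porch gym library workshop hall studio gallery cellar study patio vault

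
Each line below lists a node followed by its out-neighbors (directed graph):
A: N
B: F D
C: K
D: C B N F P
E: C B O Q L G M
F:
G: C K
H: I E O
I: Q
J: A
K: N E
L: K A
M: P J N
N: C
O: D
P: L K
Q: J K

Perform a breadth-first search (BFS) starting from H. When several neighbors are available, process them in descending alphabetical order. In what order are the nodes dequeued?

Visit H; enqueue O, I, E → queue [O, I, E]
Visit O; enqueue D → queue [I, E, D]
Visit I; enqueue Q → queue [E, D, Q]
Visit E; enqueue M, L, G, C, B → queue [D, Q, M, L, G, C, B]
Visit D; enqueue P, N, F → queue [Q, M, L, G, C, B, P, N, F]
Visit Q; enqueue K, J → queue [M, L, G, C, B, P, N, F, K, J]
Visit M → queue [L, G, C, B, P, N, F, K, J]
Visit L; enqueue A → queue [G, C, B, P, N, F, K, J, A]
Visit G → queue [C, B, P, N, F, K, J, A]
Visit C → queue [B, P, N, F, K, J, A]
Visit B → queue [P, N, F, K, J, A]
Visit P → queue [N, F, K, J, A]
Visit N → queue [F, K, J, A]
Visit F → queue [K, J, A]
Visit K → queue [J, A]
Visit J → queue [A]
Visit A → queue []

H, O, I, E, D, Q, M, L, G, C, B, P, N, F, K, J, A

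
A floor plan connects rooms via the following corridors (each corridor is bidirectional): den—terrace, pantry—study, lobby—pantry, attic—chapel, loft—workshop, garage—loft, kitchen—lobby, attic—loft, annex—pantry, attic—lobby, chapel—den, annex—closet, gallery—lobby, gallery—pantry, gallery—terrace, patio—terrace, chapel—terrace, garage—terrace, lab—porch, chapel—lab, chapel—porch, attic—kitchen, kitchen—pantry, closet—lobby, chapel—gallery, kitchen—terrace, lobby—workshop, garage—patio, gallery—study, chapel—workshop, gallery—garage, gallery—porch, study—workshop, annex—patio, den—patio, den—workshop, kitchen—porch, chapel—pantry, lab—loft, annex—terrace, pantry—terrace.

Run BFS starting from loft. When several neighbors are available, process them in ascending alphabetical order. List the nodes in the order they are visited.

Visit loft; enqueue attic, garage, lab, workshop → queue [attic, garage, lab, workshop]
Visit attic; enqueue chapel, kitchen, lobby → queue [garage, lab, workshop, chapel, kitchen, lobby]
Visit garage; enqueue gallery, patio, terrace → queue [lab, workshop, chapel, kitchen, lobby, gallery, patio, terrace]
Visit lab; enqueue porch → queue [workshop, chapel, kitchen, lobby, gallery, patio, terrace, porch]
Visit workshop; enqueue den, study → queue [chapel, kitchen, lobby, gallery, patio, terrace, porch, den, study]
Visit chapel; enqueue pantry → queue [kitchen, lobby, gallery, patio, terrace, porch, den, study, pantry]
Visit kitchen → queue [lobby, gallery, patio, terrace, porch, den, study, pantry]
Visit lobby; enqueue closet → queue [gallery, patio, terrace, porch, den, study, pantry, closet]
Visit gallery → queue [patio, terrace, porch, den, study, pantry, closet]
Visit patio; enqueue annex → queue [terrace, porch, den, study, pantry, closet, annex]
Visit terrace → queue [porch, den, study, pantry, closet, annex]
Visit porch → queue [den, study, pantry, closet, annex]
Visit den → queue [study, pantry, closet, annex]
Visit study → queue [pantry, closet, annex]
Visit pantry → queue [closet, annex]
Visit closet → queue [annex]
Visit annex → queue []

loft → attic → garage → lab → workshop → chapel → kitchen → lobby → gallery → patio → terrace → porch → den → study → pantry → closet → annex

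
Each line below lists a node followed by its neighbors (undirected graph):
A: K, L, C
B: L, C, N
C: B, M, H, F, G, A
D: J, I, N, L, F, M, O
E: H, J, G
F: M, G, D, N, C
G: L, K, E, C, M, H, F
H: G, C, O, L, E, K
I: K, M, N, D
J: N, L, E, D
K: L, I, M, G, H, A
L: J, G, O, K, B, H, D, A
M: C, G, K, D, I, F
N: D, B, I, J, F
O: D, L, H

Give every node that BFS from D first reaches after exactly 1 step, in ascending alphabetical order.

F, I, J, L, M, N, O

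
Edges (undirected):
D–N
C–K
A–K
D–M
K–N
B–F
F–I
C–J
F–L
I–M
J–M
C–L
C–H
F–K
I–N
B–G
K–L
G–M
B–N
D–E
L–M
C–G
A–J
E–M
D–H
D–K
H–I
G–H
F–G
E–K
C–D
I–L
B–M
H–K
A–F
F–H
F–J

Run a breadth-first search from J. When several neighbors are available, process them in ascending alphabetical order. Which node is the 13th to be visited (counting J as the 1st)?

Visit J; enqueue A, C, F, M → queue [A, C, F, M]
Visit A; enqueue K → queue [C, F, M, K]
Visit C; enqueue D, G, H, L → queue [F, M, K, D, G, H, L]
Visit F; enqueue B, I → queue [M, K, D, G, H, L, B, I]
Visit M; enqueue E → queue [K, D, G, H, L, B, I, E]
Visit K; enqueue N → queue [D, G, H, L, B, I, E, N]
Visit D → queue [G, H, L, B, I, E, N]
Visit G → queue [H, L, B, I, E, N]
Visit H → queue [L, B, I, E, N]
Visit L → queue [B, I, E, N]
Visit B → queue [I, E, N]
Visit I → queue [E, N]
Visit E → queue [N]
Visit N → queue []

Visit order: J, A, C, F, M, K, D, G, H, L, B, I, E, N

E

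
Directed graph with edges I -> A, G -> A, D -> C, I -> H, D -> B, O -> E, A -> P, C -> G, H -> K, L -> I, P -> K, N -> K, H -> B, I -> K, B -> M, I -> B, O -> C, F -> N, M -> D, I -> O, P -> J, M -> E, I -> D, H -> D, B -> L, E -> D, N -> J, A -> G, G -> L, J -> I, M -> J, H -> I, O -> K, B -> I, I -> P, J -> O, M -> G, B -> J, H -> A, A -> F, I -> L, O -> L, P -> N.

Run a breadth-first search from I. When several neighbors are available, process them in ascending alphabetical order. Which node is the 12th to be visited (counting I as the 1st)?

Visit I; enqueue A, B, D, H, K, L, O, P → queue [A, B, D, H, K, L, O, P]
Visit A; enqueue F, G → queue [B, D, H, K, L, O, P, F, G]
Visit B; enqueue J, M → queue [D, H, K, L, O, P, F, G, J, M]
Visit D; enqueue C → queue [H, K, L, O, P, F, G, J, M, C]
Visit H → queue [K, L, O, P, F, G, J, M, C]
Visit K → queue [L, O, P, F, G, J, M, C]
Visit L → queue [O, P, F, G, J, M, C]
Visit O; enqueue E → queue [P, F, G, J, M, C, E]
Visit P; enqueue N → queue [F, G, J, M, C, E, N]
Visit F → queue [G, J, M, C, E, N]
Visit G → queue [J, M, C, E, N]
Visit J → queue [M, C, E, N]
Visit M → queue [C, E, N]
Visit C → queue [E, N]
Visit E → queue [N]
Visit N → queue []

Visit order: I, A, B, D, H, K, L, O, P, F, G, J, M, C, E, N

J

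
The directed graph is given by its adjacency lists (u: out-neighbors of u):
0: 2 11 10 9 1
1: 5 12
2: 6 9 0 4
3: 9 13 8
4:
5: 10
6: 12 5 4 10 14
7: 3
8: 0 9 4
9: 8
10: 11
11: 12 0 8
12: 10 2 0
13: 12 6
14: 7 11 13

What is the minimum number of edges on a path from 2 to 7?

Level 0: 2
Level 1: 0, 4, 6, 9
Level 2: 1, 5, 8, 10, 11, 12, 14
Level 3: 7, 13
Level 4: 3
7 first appears at level 3.

3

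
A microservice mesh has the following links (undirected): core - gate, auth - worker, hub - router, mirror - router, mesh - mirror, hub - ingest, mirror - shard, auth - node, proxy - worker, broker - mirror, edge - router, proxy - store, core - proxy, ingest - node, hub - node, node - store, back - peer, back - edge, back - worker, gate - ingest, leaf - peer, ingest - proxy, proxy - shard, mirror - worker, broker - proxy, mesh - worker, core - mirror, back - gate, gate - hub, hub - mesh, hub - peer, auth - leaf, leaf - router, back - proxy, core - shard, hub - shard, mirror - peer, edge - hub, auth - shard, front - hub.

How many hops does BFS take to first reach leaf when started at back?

Level 0: back
Level 1: edge, gate, peer, proxy, worker
Level 2: auth, broker, core, hub, ingest, leaf, mesh, mirror, router, shard, store
Level 3: front, node
leaf first appears at level 2.

2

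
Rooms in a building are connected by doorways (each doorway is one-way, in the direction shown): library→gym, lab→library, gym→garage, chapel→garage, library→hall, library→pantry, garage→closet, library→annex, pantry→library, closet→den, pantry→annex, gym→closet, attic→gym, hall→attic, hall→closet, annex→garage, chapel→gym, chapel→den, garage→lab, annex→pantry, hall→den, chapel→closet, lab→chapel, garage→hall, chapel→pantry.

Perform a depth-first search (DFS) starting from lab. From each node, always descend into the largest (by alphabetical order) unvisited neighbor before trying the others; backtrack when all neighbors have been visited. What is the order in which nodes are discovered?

Visit lab
lab → library
library → pantry
pantry → annex
annex → garage
garage → hall
hall → den
hall → closet
hall → attic
attic → gym
lab → chapel

lab, library, pantry, annex, garage, hall, den, closet, attic, gym, chapel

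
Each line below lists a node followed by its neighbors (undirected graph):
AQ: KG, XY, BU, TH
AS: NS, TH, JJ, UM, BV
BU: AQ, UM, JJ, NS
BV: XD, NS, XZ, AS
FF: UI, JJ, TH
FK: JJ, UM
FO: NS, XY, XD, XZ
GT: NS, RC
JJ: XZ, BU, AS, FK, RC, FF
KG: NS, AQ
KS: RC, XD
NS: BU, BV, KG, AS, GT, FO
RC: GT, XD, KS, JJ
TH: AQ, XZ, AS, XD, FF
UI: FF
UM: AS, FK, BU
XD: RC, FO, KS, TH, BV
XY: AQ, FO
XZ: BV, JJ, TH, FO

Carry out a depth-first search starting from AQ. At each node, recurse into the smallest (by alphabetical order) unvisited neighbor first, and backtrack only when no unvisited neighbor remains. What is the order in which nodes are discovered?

Visit AQ
AQ → BU
BU → JJ
JJ → AS
AS → BV
BV → NS
NS → FO
FO → XD
XD → KS
KS → RC
RC → GT
XD → TH
TH → FF
FF → UI
TH → XZ
FO → XY
NS → KG
AS → UM
UM → FK

AQ, BU, JJ, AS, BV, NS, FO, XD, KS, RC, GT, TH, FF, UI, XZ, XY, KG, UM, FK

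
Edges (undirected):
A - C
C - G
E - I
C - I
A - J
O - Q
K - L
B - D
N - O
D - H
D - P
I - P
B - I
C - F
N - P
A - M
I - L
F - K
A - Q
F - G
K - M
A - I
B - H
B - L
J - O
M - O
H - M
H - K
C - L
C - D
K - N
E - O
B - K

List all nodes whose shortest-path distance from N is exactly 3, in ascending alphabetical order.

A, C, G

Level 0: N
Level 1: K, O, P
Level 2: B, D, E, F, H, I, J, L, M, Q
Level 3: A, C, G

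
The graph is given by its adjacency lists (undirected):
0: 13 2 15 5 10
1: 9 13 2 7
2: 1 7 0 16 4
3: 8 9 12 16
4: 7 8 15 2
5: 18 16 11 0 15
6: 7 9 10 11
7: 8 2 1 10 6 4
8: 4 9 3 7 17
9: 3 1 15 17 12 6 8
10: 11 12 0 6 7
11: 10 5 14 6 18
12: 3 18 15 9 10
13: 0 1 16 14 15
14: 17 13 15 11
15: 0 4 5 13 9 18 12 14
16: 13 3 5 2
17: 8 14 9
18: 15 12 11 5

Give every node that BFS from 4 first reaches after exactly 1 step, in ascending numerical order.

2, 7, 8, 15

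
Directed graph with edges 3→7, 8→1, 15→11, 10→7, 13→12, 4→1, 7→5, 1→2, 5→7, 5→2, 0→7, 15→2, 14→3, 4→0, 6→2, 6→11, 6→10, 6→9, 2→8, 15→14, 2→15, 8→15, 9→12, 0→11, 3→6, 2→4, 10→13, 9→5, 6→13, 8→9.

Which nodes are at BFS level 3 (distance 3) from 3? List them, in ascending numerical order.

Level 0: 3
Level 1: 6, 7
Level 2: 2, 5, 9, 10, 11, 13
Level 3: 4, 8, 12, 15
Level 4: 0, 1, 14

4, 8, 12, 15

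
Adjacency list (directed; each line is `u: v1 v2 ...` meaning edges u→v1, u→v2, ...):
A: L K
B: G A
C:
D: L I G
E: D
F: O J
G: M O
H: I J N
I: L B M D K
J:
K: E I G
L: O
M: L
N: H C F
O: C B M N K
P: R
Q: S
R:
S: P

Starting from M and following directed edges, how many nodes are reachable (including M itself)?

15

BFS from M visits: M, L, O, B, C, K, N, A, G, E, I, F, H, D, J
Reachable nodes: 15 of 19 total.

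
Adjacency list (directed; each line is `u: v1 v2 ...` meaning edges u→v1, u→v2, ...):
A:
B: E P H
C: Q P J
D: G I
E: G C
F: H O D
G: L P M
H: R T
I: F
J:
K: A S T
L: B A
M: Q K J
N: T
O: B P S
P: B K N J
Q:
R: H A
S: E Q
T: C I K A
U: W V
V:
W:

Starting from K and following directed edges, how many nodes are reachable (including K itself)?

20

BFS from K visits: K, A, S, T, E, Q, C, I, G, P, J, F, L, M, B, N, H, O, D, R
Reachable nodes: 20 of 23 total.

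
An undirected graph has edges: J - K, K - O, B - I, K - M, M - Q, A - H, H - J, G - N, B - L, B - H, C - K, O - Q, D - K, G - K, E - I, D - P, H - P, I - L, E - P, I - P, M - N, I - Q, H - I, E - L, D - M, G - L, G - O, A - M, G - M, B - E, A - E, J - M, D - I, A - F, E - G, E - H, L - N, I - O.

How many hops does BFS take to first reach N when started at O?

2

Level 0: O
Level 1: G, I, K, Q
Level 2: B, C, D, E, H, J, L, M, N, P
Level 3: A
Level 4: F
N first appears at level 2.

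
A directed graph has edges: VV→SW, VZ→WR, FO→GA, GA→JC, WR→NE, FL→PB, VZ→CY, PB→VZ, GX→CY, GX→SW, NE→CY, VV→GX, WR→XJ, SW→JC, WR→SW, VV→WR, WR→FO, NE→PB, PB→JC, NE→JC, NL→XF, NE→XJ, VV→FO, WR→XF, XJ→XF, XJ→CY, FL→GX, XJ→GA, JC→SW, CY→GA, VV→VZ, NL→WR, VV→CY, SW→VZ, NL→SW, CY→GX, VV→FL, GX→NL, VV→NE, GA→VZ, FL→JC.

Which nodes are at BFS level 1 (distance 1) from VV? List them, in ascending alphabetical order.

CY, FL, FO, GX, NE, SW, VZ, WR

Level 0: VV
Level 1: CY, FL, FO, GX, NE, SW, VZ, WR
Level 2: GA, JC, NL, PB, XF, XJ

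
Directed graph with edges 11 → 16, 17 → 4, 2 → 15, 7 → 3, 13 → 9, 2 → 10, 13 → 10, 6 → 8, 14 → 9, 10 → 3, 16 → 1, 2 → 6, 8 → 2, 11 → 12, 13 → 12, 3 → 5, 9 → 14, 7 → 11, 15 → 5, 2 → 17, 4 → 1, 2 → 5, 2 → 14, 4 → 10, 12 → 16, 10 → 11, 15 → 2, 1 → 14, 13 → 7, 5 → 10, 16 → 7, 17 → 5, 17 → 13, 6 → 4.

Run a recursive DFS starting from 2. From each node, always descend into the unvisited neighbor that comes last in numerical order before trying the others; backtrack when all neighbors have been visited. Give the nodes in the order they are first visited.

2 → 17 → 13 → 12 → 16 → 7 → 11 → 3 → 5 → 10 → 1 → 14 → 9 → 4 → 15 → 6 → 8

Visit 2
2 → 17
17 → 13
13 → 12
12 → 16
16 → 7
7 → 11
7 → 3
3 → 5
5 → 10
16 → 1
1 → 14
14 → 9
17 → 4
2 → 15
2 → 6
6 → 8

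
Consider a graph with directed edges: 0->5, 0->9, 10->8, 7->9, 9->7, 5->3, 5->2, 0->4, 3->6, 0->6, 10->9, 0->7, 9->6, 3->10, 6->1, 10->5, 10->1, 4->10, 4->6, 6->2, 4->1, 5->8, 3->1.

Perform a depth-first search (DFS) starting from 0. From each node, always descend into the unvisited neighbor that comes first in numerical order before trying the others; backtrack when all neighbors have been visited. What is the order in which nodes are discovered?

0 -> 4 -> 1 -> 6 -> 2 -> 10 -> 5 -> 3 -> 8 -> 9 -> 7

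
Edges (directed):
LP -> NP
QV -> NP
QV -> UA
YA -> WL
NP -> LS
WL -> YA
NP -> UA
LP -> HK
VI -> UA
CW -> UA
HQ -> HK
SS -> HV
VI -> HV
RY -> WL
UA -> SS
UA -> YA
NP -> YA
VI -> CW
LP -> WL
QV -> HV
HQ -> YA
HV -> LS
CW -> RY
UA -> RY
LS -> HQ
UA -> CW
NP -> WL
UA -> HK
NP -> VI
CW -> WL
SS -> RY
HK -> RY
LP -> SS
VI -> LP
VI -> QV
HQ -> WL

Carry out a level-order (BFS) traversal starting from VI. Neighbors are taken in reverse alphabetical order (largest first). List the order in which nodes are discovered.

VI -> UA -> QV -> LP -> HV -> CW -> YA -> SS -> RY -> HK -> NP -> WL -> LS -> HQ

Visit VI; enqueue UA, QV, LP, HV, CW → queue [UA, QV, LP, HV, CW]
Visit UA; enqueue YA, SS, RY, HK → queue [QV, LP, HV, CW, YA, SS, RY, HK]
Visit QV; enqueue NP → queue [LP, HV, CW, YA, SS, RY, HK, NP]
Visit LP; enqueue WL → queue [HV, CW, YA, SS, RY, HK, NP, WL]
Visit HV; enqueue LS → queue [CW, YA, SS, RY, HK, NP, WL, LS]
Visit CW → queue [YA, SS, RY, HK, NP, WL, LS]
Visit YA → queue [SS, RY, HK, NP, WL, LS]
Visit SS → queue [RY, HK, NP, WL, LS]
Visit RY → queue [HK, NP, WL, LS]
Visit HK → queue [NP, WL, LS]
Visit NP → queue [WL, LS]
Visit WL → queue [LS]
Visit LS; enqueue HQ → queue [HQ]
Visit HQ → queue []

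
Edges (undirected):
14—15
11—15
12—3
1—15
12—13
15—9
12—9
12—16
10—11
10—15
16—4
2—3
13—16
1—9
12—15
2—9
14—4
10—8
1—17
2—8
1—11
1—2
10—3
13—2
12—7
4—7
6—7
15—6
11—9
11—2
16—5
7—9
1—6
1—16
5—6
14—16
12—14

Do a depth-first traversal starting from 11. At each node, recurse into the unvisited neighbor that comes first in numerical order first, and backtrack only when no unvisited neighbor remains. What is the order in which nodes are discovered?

11, 1, 2, 3, 10, 8, 15, 6, 5, 16, 4, 7, 9, 12, 13, 14, 17

Visit 11
11 → 1
1 → 2
2 → 3
3 → 10
10 → 8
10 → 15
15 → 6
6 → 5
5 → 16
16 → 4
4 → 7
7 → 9
9 → 12
12 → 13
12 → 14
1 → 17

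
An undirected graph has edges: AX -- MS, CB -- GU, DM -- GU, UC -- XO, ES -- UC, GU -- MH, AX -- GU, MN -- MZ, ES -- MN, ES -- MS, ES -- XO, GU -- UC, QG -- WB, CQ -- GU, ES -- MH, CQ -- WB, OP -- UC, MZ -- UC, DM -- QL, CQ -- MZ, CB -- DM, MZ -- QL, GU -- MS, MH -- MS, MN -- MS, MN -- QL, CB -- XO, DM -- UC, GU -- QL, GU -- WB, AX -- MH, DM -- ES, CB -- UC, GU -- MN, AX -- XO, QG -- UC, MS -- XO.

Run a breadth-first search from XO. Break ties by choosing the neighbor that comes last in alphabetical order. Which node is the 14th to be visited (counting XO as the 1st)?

WB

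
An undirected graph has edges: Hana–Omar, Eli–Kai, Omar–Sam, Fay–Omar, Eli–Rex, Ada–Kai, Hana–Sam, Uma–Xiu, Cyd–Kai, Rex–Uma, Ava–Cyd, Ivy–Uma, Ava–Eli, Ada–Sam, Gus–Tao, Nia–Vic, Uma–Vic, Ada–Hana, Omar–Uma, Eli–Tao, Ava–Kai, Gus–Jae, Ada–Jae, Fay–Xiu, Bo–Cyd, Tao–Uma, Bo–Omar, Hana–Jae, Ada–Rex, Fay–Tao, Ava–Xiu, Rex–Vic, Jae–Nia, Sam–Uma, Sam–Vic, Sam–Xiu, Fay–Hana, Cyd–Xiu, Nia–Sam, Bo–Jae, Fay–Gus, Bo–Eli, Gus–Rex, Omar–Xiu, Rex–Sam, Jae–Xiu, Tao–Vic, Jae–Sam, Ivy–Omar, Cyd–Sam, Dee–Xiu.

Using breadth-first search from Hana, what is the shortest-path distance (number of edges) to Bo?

Level 0: Hana
Level 1: Ada, Fay, Jae, Omar, Sam
Level 2: Bo, Cyd, Gus, Ivy, Kai, Nia, Rex, Tao, Uma, Vic, Xiu
Level 3: Ava, Dee, Eli
Bo first appears at level 2.

2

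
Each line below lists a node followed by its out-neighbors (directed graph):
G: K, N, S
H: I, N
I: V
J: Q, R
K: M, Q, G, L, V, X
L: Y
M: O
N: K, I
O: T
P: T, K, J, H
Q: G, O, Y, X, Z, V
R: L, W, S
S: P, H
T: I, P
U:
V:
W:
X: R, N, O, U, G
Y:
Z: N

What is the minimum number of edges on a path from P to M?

Level 0: P
Level 1: H, J, K, T
Level 2: G, I, L, M, N, Q, R, V, X
Level 3: O, S, U, W, Y, Z
M first appears at level 2.

2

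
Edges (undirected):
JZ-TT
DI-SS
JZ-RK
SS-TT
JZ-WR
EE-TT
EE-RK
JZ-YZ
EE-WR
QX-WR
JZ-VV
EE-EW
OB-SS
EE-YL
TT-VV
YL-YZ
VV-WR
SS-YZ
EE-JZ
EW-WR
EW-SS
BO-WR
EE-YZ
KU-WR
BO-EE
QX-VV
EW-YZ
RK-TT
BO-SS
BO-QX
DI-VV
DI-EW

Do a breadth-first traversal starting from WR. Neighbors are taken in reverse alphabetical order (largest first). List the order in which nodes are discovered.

WR -> VV -> QX -> KU -> JZ -> EW -> EE -> BO -> TT -> DI -> YZ -> RK -> SS -> YL -> OB

Visit WR; enqueue VV, QX, KU, JZ, EW, EE, BO → queue [VV, QX, KU, JZ, EW, EE, BO]
Visit VV; enqueue TT, DI → queue [QX, KU, JZ, EW, EE, BO, TT, DI]
Visit QX → queue [KU, JZ, EW, EE, BO, TT, DI]
Visit KU → queue [JZ, EW, EE, BO, TT, DI]
Visit JZ; enqueue YZ, RK → queue [EW, EE, BO, TT, DI, YZ, RK]
Visit EW; enqueue SS → queue [EE, BO, TT, DI, YZ, RK, SS]
Visit EE; enqueue YL → queue [BO, TT, DI, YZ, RK, SS, YL]
Visit BO → queue [TT, DI, YZ, RK, SS, YL]
Visit TT → queue [DI, YZ, RK, SS, YL]
Visit DI → queue [YZ, RK, SS, YL]
Visit YZ → queue [RK, SS, YL]
Visit RK → queue [SS, YL]
Visit SS; enqueue OB → queue [YL, OB]
Visit YL → queue [OB]
Visit OB → queue []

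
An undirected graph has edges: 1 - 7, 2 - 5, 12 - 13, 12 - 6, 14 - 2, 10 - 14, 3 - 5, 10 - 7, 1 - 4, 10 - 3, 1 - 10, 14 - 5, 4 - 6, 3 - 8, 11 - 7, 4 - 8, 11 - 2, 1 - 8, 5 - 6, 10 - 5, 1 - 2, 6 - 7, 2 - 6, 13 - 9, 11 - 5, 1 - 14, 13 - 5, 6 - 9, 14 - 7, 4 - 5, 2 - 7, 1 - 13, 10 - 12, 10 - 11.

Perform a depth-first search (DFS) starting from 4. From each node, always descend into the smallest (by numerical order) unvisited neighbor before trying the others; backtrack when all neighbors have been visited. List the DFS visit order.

4, 1, 2, 5, 3, 8, 10, 7, 6, 9, 13, 12, 11, 14

Visit 4
4 → 1
1 → 2
2 → 5
5 → 3
3 → 8
3 → 10
10 → 7
7 → 6
6 → 9
9 → 13
13 → 12
7 → 11
7 → 14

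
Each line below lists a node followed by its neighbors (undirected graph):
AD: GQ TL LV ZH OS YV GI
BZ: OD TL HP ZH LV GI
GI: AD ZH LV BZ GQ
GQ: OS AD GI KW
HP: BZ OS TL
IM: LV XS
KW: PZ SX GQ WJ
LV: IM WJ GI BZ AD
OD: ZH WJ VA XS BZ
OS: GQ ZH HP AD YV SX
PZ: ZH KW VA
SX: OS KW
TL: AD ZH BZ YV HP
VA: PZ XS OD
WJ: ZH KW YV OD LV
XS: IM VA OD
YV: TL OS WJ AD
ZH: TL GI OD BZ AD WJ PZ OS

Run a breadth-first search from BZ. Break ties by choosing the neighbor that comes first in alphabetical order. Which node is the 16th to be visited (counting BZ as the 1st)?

PZ

Visit BZ; enqueue GI, HP, LV, OD, TL, ZH → queue [GI, HP, LV, OD, TL, ZH]
Visit GI; enqueue AD, GQ → queue [HP, LV, OD, TL, ZH, AD, GQ]
Visit HP; enqueue OS → queue [LV, OD, TL, ZH, AD, GQ, OS]
Visit LV; enqueue IM, WJ → queue [OD, TL, ZH, AD, GQ, OS, IM, WJ]
Visit OD; enqueue VA, XS → queue [TL, ZH, AD, GQ, OS, IM, WJ, VA, XS]
Visit TL; enqueue YV → queue [ZH, AD, GQ, OS, IM, WJ, VA, XS, YV]
Visit ZH; enqueue PZ → queue [AD, GQ, OS, IM, WJ, VA, XS, YV, PZ]
Visit AD → queue [GQ, OS, IM, WJ, VA, XS, YV, PZ]
Visit GQ; enqueue KW → queue [OS, IM, WJ, VA, XS, YV, PZ, KW]
Visit OS; enqueue SX → queue [IM, WJ, VA, XS, YV, PZ, KW, SX]
Visit IM → queue [WJ, VA, XS, YV, PZ, KW, SX]
Visit WJ → queue [VA, XS, YV, PZ, KW, SX]
Visit VA → queue [XS, YV, PZ, KW, SX]
Visit XS → queue [YV, PZ, KW, SX]
Visit YV → queue [PZ, KW, SX]
Visit PZ → queue [KW, SX]
Visit KW → queue [SX]
Visit SX → queue []

Visit order: BZ, GI, HP, LV, OD, TL, ZH, AD, GQ, OS, IM, WJ, VA, XS, YV, PZ, KW, SX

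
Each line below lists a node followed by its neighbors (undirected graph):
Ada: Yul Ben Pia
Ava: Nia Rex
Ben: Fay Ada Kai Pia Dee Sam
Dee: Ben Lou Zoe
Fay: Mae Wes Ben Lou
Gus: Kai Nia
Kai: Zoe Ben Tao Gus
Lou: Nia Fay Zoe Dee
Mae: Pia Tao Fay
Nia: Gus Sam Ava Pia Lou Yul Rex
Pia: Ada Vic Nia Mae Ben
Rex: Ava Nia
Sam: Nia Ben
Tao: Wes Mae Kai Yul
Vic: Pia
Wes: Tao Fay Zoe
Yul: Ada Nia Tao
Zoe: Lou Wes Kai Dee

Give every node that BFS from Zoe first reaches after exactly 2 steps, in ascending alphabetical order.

Level 0: Zoe
Level 1: Dee, Kai, Lou, Wes
Level 2: Ben, Fay, Gus, Nia, Tao
Level 3: Ada, Ava, Mae, Pia, Rex, Sam, Yul
Level 4: Vic

Ben, Fay, Gus, Nia, Tao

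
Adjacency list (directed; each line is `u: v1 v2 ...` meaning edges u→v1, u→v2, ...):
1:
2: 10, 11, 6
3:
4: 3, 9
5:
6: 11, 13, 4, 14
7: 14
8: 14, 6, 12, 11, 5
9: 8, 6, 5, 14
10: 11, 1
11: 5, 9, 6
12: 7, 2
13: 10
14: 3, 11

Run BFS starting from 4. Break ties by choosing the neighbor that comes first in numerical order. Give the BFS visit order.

Visit 4; enqueue 3, 9 → queue [3, 9]
Visit 3 → queue [9]
Visit 9; enqueue 5, 6, 8, 14 → queue [5, 6, 8, 14]
Visit 5 → queue [6, 8, 14]
Visit 6; enqueue 11, 13 → queue [8, 14, 11, 13]
Visit 8; enqueue 12 → queue [14, 11, 13, 12]
Visit 14 → queue [11, 13, 12]
Visit 11 → queue [13, 12]
Visit 13; enqueue 10 → queue [12, 10]
Visit 12; enqueue 2, 7 → queue [10, 2, 7]
Visit 10; enqueue 1 → queue [2, 7, 1]
Visit 2 → queue [7, 1]
Visit 7 → queue [1]
Visit 1 → queue []

4 3 9 5 6 8 14 11 13 12 10 2 7 1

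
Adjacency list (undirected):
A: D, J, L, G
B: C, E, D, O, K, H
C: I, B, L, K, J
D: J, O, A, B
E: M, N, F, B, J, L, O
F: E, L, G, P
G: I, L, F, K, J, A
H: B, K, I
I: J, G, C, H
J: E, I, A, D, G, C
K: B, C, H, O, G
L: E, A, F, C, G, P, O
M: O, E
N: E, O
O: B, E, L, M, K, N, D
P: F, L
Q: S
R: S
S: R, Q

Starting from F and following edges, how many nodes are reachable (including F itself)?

16

BFS from F visits: F, E, G, L, P, B, J, M, N, O, A, I, K, C, D, H
Reachable nodes: 16 of 19 total.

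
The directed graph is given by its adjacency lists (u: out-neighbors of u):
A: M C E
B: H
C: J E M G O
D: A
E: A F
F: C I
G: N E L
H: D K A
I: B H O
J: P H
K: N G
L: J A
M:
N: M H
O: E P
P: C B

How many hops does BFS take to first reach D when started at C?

3

Level 0: C
Level 1: E, G, J, M, O
Level 2: A, F, H, L, N, P
Level 3: B, D, I, K
D first appears at level 3.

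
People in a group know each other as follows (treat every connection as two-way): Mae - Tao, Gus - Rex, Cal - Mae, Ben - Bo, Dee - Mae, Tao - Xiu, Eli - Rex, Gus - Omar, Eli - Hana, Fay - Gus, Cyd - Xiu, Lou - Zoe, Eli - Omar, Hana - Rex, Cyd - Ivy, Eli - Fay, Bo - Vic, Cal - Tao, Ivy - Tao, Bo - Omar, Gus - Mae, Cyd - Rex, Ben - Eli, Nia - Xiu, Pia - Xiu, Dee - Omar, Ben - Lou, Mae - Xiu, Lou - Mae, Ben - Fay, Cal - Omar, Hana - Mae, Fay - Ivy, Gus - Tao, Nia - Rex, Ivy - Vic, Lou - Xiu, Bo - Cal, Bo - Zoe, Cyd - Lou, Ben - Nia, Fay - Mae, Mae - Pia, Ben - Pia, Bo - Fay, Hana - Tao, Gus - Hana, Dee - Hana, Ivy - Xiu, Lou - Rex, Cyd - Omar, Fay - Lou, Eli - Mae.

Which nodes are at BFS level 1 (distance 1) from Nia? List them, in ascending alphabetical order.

Level 0: Nia
Level 1: Ben, Rex, Xiu
Level 2: Bo, Cyd, Eli, Fay, Gus, Hana, Ivy, Lou, Mae, Pia, Tao
Level 3: Cal, Dee, Omar, Vic, Zoe

Ben, Rex, Xiu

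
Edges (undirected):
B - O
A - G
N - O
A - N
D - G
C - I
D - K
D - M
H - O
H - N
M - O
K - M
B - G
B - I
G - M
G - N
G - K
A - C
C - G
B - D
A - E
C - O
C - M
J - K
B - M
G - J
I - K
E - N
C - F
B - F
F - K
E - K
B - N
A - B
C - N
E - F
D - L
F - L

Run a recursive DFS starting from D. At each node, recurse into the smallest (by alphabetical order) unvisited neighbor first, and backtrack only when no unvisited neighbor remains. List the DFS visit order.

D, B, A, C, F, E, K, G, J, M, O, H, N, I, L

Visit D
D → B
B → A
A → C
C → F
F → E
E → K
K → G
G → J
G → M
M → O
O → H
H → N
K → I
F → L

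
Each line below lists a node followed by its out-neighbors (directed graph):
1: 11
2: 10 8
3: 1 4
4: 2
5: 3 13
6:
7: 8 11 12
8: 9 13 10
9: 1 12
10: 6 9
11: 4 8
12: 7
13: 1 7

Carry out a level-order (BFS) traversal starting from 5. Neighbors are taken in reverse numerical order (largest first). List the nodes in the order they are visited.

Visit 5; enqueue 13, 3 → queue [13, 3]
Visit 13; enqueue 7, 1 → queue [3, 7, 1]
Visit 3; enqueue 4 → queue [7, 1, 4]
Visit 7; enqueue 12, 11, 8 → queue [1, 4, 12, 11, 8]
Visit 1 → queue [4, 12, 11, 8]
Visit 4; enqueue 2 → queue [12, 11, 8, 2]
Visit 12 → queue [11, 8, 2]
Visit 11 → queue [8, 2]
Visit 8; enqueue 10, 9 → queue [2, 10, 9]
Visit 2 → queue [10, 9]
Visit 10; enqueue 6 → queue [9, 6]
Visit 9 → queue [6]
Visit 6 → queue []

5 -> 13 -> 3 -> 7 -> 1 -> 4 -> 12 -> 11 -> 8 -> 2 -> 10 -> 9 -> 6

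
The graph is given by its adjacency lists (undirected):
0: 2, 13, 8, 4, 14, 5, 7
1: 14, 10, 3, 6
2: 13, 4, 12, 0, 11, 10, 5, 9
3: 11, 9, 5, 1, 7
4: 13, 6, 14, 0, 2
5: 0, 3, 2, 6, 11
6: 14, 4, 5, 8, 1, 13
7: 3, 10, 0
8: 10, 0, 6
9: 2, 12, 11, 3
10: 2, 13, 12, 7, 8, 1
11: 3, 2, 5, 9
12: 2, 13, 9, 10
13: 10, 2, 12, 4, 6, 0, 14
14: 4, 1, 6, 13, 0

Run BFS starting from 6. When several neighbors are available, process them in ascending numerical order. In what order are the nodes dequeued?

6, 1, 4, 5, 8, 13, 14, 3, 10, 0, 2, 11, 12, 7, 9

Visit 6; enqueue 1, 4, 5, 8, 13, 14 → queue [1, 4, 5, 8, 13, 14]
Visit 1; enqueue 3, 10 → queue [4, 5, 8, 13, 14, 3, 10]
Visit 4; enqueue 0, 2 → queue [5, 8, 13, 14, 3, 10, 0, 2]
Visit 5; enqueue 11 → queue [8, 13, 14, 3, 10, 0, 2, 11]
Visit 8 → queue [13, 14, 3, 10, 0, 2, 11]
Visit 13; enqueue 12 → queue [14, 3, 10, 0, 2, 11, 12]
Visit 14 → queue [3, 10, 0, 2, 11, 12]
Visit 3; enqueue 7, 9 → queue [10, 0, 2, 11, 12, 7, 9]
Visit 10 → queue [0, 2, 11, 12, 7, 9]
Visit 0 → queue [2, 11, 12, 7, 9]
Visit 2 → queue [11, 12, 7, 9]
Visit 11 → queue [12, 7, 9]
Visit 12 → queue [7, 9]
Visit 7 → queue [9]
Visit 9 → queue []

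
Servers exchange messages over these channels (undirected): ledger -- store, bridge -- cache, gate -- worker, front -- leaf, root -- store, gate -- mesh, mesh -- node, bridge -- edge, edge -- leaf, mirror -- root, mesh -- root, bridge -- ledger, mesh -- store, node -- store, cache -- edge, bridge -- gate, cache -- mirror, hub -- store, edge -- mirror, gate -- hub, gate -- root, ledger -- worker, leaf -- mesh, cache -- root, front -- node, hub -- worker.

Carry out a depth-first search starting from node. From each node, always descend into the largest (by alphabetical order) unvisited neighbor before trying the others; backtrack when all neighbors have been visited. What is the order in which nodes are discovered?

Visit node
node → store
store → root
root → mirror
mirror → edge
edge → leaf
leaf → mesh
mesh → gate
gate → worker
worker → ledger
ledger → bridge
bridge → cache
worker → hub
leaf → front

node store root mirror edge leaf mesh gate worker ledger bridge cache hub front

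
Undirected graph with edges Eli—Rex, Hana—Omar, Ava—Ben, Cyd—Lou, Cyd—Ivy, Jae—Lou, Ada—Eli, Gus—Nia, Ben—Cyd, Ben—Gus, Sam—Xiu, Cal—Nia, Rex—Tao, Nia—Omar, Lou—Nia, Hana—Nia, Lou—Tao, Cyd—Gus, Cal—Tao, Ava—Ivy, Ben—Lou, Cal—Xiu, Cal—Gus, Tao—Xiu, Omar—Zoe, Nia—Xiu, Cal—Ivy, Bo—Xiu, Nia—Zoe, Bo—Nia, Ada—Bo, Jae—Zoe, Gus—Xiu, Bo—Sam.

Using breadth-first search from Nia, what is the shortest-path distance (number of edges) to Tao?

Level 0: Nia
Level 1: Bo, Cal, Gus, Hana, Lou, Omar, Xiu, Zoe
Level 2: Ada, Ben, Cyd, Ivy, Jae, Sam, Tao
Level 3: Ava, Eli, Rex
Tao first appears at level 2.

2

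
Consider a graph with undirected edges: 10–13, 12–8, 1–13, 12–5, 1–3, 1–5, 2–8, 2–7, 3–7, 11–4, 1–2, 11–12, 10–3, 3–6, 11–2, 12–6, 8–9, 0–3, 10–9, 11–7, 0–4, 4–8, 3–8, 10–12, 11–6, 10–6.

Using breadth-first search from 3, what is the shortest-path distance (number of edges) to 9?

Level 0: 3
Level 1: 0, 1, 6, 7, 8, 10
Level 2: 2, 4, 5, 9, 11, 12, 13
9 first appears at level 2.

2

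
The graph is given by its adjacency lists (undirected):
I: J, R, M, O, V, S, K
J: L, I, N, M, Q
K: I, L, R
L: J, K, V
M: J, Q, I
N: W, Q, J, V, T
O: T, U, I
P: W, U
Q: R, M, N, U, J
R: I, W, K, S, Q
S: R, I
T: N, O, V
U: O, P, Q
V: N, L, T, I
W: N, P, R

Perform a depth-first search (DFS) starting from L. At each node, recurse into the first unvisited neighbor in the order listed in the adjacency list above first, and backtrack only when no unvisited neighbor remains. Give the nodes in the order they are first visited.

L J I R W N Q M U O T V P K S

Visit L
L → J
J → I
I → R
R → W
W → N
N → Q
Q → M
Q → U
U → O
O → T
T → V
U → P
R → K
R → S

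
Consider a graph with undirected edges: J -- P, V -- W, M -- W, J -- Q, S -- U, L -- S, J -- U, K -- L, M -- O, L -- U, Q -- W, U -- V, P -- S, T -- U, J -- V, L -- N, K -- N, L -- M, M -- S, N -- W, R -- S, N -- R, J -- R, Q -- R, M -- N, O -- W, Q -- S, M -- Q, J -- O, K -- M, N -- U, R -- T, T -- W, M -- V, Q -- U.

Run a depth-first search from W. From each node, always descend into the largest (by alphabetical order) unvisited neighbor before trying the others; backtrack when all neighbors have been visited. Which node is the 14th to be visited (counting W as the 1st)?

K

Visit W
W → V
V → U
U → T
T → R
R → S
S → Q
Q → M
M → O
O → J
J → P
M → N
N → L
L → K

Visit order: W, V, U, T, R, S, Q, M, O, J, P, N, L, K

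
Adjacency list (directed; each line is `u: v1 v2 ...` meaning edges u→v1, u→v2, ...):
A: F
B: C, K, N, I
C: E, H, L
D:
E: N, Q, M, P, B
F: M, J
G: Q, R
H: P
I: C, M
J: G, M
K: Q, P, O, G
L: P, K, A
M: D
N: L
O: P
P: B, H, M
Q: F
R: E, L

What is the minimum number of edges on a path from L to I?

Level 0: L
Level 1: A, K, P
Level 2: B, F, G, H, M, O, Q
Level 3: C, D, I, J, N, R
Level 4: E
I first appears at level 3.

3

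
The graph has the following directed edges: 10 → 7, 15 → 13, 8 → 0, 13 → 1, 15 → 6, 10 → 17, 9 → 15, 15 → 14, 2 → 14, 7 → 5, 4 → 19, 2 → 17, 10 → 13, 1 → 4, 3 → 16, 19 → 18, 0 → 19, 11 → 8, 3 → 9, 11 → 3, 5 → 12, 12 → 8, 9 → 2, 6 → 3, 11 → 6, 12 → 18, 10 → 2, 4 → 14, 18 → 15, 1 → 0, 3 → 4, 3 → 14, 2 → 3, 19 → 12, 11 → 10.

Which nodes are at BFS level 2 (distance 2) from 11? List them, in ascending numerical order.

Level 0: 11
Level 1: 3, 6, 8, 10
Level 2: 0, 2, 4, 7, 9, 13, 14, 16, 17
Level 3: 1, 5, 15, 19
Level 4: 12, 18

0, 2, 4, 7, 9, 13, 14, 16, 17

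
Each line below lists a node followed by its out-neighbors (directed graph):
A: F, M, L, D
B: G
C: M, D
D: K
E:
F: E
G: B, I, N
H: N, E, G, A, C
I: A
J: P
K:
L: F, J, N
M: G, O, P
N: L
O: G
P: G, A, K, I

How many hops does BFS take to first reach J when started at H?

3

Level 0: H
Level 1: A, C, E, G, N
Level 2: B, D, F, I, L, M
Level 3: J, K, O, P
J first appears at level 3.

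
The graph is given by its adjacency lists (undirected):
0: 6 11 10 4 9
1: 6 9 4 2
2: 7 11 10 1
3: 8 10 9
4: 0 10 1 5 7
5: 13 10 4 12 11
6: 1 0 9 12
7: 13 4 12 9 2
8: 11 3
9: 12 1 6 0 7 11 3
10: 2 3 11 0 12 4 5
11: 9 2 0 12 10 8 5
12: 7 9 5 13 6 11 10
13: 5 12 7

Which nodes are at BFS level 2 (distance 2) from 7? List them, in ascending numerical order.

Level 0: 7
Level 1: 2, 4, 9, 12, 13
Level 2: 0, 1, 3, 5, 6, 10, 11
Level 3: 8

0, 1, 3, 5, 6, 10, 11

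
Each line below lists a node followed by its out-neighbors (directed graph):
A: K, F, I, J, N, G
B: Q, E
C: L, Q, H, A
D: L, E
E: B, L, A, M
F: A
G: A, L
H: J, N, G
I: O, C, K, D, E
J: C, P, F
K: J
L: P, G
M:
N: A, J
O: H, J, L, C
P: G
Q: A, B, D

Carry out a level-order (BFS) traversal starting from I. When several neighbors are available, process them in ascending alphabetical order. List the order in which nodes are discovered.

I → C → D → E → K → O → A → H → L → Q → B → M → J → F → G → N → P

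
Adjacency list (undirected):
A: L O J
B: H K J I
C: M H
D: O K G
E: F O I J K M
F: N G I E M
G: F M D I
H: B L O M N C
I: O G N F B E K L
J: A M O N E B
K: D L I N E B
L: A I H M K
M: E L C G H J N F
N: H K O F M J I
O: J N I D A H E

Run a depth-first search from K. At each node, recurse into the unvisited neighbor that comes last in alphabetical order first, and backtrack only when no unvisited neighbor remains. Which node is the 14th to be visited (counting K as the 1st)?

C

Visit K
K → N
N → O
O → J
J → M
M → L
L → I
I → G
G → F
F → E
G → D
I → B
B → H
H → C
L → A

Visit order: K, N, O, J, M, L, I, G, F, E, D, B, H, C, A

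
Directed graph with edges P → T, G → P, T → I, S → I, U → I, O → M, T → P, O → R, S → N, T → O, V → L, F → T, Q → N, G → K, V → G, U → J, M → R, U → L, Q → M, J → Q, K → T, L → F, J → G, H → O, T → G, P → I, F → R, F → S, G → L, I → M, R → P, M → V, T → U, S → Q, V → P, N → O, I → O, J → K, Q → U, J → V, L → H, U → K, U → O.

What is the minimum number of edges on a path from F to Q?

2

Level 0: F
Level 1: R, S, T
Level 2: G, I, N, O, P, Q, U
Level 3: J, K, L, M
Level 4: H, V
Q first appears at level 2.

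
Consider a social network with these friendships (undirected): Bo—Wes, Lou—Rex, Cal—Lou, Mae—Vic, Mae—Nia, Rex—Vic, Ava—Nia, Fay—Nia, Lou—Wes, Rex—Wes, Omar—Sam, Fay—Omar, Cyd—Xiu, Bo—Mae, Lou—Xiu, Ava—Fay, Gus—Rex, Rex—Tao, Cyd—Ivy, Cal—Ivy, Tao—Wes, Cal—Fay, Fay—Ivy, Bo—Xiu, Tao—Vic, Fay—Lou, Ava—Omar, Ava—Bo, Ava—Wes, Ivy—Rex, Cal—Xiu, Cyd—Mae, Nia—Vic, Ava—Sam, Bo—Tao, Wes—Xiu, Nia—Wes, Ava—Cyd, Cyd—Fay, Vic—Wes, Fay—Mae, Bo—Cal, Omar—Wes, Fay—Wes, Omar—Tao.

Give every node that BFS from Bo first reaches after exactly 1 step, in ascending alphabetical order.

Ava, Cal, Mae, Tao, Wes, Xiu

Level 0: Bo
Level 1: Ava, Cal, Mae, Tao, Wes, Xiu
Level 2: Cyd, Fay, Ivy, Lou, Nia, Omar, Rex, Sam, Vic
Level 3: Gus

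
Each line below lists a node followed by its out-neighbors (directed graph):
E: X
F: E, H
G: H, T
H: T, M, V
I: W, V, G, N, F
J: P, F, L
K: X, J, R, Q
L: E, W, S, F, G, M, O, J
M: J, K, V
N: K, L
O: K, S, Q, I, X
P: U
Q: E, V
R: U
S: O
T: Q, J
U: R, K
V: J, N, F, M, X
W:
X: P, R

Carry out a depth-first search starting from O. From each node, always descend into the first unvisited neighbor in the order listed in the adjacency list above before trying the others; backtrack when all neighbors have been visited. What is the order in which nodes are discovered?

Visit O
O → K
K → X
X → P
P → U
U → R
K → J
J → F
F → E
F → H
H → T
T → Q
Q → V
V → N
N → L
L → W
L → S
L → G
L → M
O → I

O, K, X, P, U, R, J, F, E, H, T, Q, V, N, L, W, S, G, M, I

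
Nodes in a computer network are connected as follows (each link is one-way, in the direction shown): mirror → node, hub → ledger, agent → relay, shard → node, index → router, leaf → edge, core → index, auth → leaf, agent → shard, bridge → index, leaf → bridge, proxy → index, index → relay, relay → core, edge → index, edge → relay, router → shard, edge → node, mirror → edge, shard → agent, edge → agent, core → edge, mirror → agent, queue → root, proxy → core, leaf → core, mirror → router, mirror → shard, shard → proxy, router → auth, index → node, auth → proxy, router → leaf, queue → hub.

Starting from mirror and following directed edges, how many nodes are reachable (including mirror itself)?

13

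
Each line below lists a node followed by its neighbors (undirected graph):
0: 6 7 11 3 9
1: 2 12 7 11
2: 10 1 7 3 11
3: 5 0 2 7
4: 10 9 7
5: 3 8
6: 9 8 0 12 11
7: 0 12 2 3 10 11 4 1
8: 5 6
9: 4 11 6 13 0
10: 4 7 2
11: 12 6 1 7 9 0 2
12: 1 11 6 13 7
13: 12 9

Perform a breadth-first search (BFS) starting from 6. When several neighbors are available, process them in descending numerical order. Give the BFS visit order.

6 12 11 9 8 0 13 7 1 2 4 5 3 10

Visit 6; enqueue 12, 11, 9, 8, 0 → queue [12, 11, 9, 8, 0]
Visit 12; enqueue 13, 7, 1 → queue [11, 9, 8, 0, 13, 7, 1]
Visit 11; enqueue 2 → queue [9, 8, 0, 13, 7, 1, 2]
Visit 9; enqueue 4 → queue [8, 0, 13, 7, 1, 2, 4]
Visit 8; enqueue 5 → queue [0, 13, 7, 1, 2, 4, 5]
Visit 0; enqueue 3 → queue [13, 7, 1, 2, 4, 5, 3]
Visit 13 → queue [7, 1, 2, 4, 5, 3]
Visit 7; enqueue 10 → queue [1, 2, 4, 5, 3, 10]
Visit 1 → queue [2, 4, 5, 3, 10]
Visit 2 → queue [4, 5, 3, 10]
Visit 4 → queue [5, 3, 10]
Visit 5 → queue [3, 10]
Visit 3 → queue [10]
Visit 10 → queue []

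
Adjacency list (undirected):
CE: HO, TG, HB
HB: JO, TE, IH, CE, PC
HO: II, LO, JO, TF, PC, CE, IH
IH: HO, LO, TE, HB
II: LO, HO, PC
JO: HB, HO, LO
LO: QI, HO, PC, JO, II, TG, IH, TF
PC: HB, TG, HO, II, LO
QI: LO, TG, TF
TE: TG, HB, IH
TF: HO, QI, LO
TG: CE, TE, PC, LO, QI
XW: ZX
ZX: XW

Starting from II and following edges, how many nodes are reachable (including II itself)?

BFS from II visits: II, HO, LO, PC, CE, IH, JO, TF, QI, TG, HB, TE
Reachable nodes: 12 of 14 total.

12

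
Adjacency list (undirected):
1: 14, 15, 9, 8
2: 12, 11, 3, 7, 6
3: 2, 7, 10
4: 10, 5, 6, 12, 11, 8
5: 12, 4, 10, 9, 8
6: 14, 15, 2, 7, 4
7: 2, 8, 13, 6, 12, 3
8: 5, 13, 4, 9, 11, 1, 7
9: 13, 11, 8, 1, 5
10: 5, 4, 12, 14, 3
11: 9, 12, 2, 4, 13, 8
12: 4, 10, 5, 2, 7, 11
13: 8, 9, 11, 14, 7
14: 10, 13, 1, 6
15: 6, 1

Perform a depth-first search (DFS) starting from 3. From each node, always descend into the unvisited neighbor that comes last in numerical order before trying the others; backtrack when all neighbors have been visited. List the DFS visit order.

3, 10, 14, 13, 11, 12, 7, 8, 9, 5, 4, 6, 15, 1, 2

Visit 3
3 → 10
10 → 14
14 → 13
13 → 11
11 → 12
12 → 7
7 → 8
8 → 9
9 → 5
5 → 4
4 → 6
6 → 15
15 → 1
6 → 2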